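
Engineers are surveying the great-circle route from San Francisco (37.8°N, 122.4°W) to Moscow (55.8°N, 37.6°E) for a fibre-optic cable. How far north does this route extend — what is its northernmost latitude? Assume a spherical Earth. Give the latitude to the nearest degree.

≈ 81°N

The great circle lies in the plane with unit normal n̂ = (p₁ × p₂)/|p₁ × p₂|.
Here n̂_z ≈ +0.153; the vertex latitude is φ_max = arccos|n̂_z| ≈ 81.2°.
Check via Clairaut: cos φ_max = |cos φ₁| · sin C = cos(37.8°)·sin(11.1°) ≈ 0.153, again giving ≈ 81.2°.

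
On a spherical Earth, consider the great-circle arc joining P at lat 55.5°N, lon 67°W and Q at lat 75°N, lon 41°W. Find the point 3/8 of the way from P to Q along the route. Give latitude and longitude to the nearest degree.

≈ lat 63°N, lon 61°W

Convert each endpoint to a unit vector on the sphere (x = cos φ cos λ, y = cos φ sin λ, z = sin φ).
The central angle between the endpoints is δ = arccos(p₁·p₂) ≈ 0.382 rad (21.9°).
Interpolate at f = 3/8 with slerp weights a = sin((1−f)δ)/sin δ ≈ 0.634, b = sin(fδ)/sin δ ≈ 0.383.
p = a·p₁ + b·p₂ ≈ (0.215, -0.396, 0.893); φ = arcsin(p_z) ≈ 63.22°, λ = atan2(p_y, p_x) ≈ -61.47°.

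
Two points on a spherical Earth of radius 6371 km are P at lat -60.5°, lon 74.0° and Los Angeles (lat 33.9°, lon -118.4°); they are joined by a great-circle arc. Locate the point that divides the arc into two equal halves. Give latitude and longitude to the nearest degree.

≈ lat -41°, lon -135°

Write both endpoints as unit vectors p₁, p₂ with components (cos φ cos λ, cos φ sin λ, sin φ).
The central angle between the endpoints is δ = arccos(p₁·p₂) ≈ 2.656 rad (152.2°).
Interpolate at f = 1/2 with slerp weights a = sin((1−f)δ)/sin δ ≈ 2.082, b = sin(fδ)/sin δ ≈ 2.082.
p = a·p₁ + b·p₂ ≈ (-0.539, -0.535, -0.651); φ = arcsin(p_z) ≈ -40.60°, λ = atan2(p_y, p_x) ≈ -135.25°.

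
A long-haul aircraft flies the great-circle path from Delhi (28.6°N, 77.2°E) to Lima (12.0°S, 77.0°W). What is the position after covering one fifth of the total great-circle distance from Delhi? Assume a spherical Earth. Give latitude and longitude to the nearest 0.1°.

Write both endpoints as unit vectors p₁, p₂ with components (cos φ cos λ, cos φ sin λ, sin φ).
The central angle between the endpoints is δ = arccos(p₁·p₂) ≈ 2.632 rad (150.8°).
Interpolate at f = 1/5 with slerp weights a = sin((1−f)δ)/sin δ ≈ 1.763, b = sin(fδ)/sin δ ≈ 1.029.
p = a·p₁ + b·p₂ ≈ (0.569, 0.528, 0.630); φ = arcsin(p_z) ≈ 39.04°, λ = atan2(p_y, p_x) ≈ 42.87°.

≈ (39.0°N, 42.9°E)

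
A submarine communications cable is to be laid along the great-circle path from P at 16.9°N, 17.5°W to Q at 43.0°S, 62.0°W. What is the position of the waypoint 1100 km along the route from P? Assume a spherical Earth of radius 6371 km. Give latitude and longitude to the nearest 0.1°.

From cos δ = sin φ₁ sin φ₂ + cos φ₁ cos φ₂ cos Δλ, the central angle is δ ≈ 1.265 rad (72.5°). The total great-circle distance is δ·R ≈ 1.265 × 6371 ≈ 8061 km, so the target fraction is f = 1100/8061 ≈ 0.136.
Interpolate at f ≈ 0.136 with slerp weights a = sin((1−f)δ)/sin δ ≈ 0.931, b = sin(fδ)/sin δ ≈ 0.180.
p = a·p₁ + b·p₂ ≈ (0.911, -0.384, 0.148); φ = arcsin(p_z) ≈ 8.50°, λ = atan2(p_y, p_x) ≈ -22.86°.

≈ 8.5°N, 22.9°W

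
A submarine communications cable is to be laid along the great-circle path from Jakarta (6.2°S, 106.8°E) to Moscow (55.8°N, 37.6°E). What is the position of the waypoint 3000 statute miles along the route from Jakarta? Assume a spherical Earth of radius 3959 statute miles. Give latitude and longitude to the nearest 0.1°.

≈ (30.1°N, 82.0°E)

Write both endpoints as unit vectors p₁, p₂ with components (cos φ cos λ, cos φ sin λ, sin φ).
The central angle between the endpoints is δ = arccos(p₁·p₂) ≈ 1.461 rad (83.7°). The total great-circle distance is δ·R ≈ 1.461 × 3959 ≈ 5786 mi, so the target fraction is f = 3000/5786 ≈ 0.518.
Interpolate at f ≈ 0.518 with slerp weights a = sin((1−f)δ)/sin δ ≈ 0.651, b = sin(fδ)/sin δ ≈ 0.691.
p = a·p₁ + b·p₂ ≈ (0.121, 0.857, 0.502); φ = arcsin(p_z) ≈ 30.10°, λ = atan2(p_y, p_x) ≈ 81.97°.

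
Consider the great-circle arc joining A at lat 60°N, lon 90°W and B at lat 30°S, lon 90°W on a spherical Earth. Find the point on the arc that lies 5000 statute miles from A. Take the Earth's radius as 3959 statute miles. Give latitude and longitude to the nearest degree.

From cos δ = sin φ₁ sin φ₂ + cos φ₁ cos φ₂ cos Δλ, the central angle is δ ≈ 1.571 rad (90.0°). The total great-circle distance is δ·R ≈ 1.571 × 3959 ≈ 6219 mi, so the target fraction is f = 5000/6219 ≈ 0.804.
Interpolate at f ≈ 0.804 with slerp weights a = sin((1−f)δ)/sin δ ≈ 0.303, b = sin(fδ)/sin δ ≈ 0.953.
p = a·p₁ + b·p₂ ≈ (0.000, -0.977, -0.214); φ = arcsin(p_z) ≈ -12.36°, λ = atan2(p_y, p_x) ≈ -90.00°.

≈ lat 12°S, lon 90°W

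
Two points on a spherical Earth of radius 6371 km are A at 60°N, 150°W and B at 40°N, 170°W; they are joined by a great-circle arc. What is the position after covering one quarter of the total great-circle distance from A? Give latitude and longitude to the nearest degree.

≈ 55°N, 157°W

From cos δ = sin φ₁ sin φ₂ + cos φ₁ cos φ₂ cos Δλ, the central angle is δ ≈ 0.411 rad (23.6°).
Interpolate at f = 1/4 with slerp weights a = sin((1−f)δ)/sin δ ≈ 0.759, b = sin(fδ)/sin δ ≈ 0.257.
p = a·p₁ + b·p₂ ≈ (-0.523, -0.224, 0.823); φ = arcsin(p_z) ≈ 55.35°, λ = atan2(p_y, p_x) ≈ -156.80°.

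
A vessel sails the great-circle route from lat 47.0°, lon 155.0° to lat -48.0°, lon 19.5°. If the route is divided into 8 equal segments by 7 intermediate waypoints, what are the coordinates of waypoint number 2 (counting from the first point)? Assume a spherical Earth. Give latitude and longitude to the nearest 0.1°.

Write both endpoints as unit vectors p₁, p₂ with components (cos φ cos λ, cos φ sin λ, sin φ).
The central angle between the endpoints is δ = arccos(p₁·p₂) ≈ 2.624 rad (150.3°).
Interpolate at f = 2/8 with slerp weights a = sin((1−f)δ)/sin δ ≈ 1.864, b = sin(fδ)/sin δ ≈ 1.233.
p = a·p₁ + b·p₂ ≈ (-0.374, 0.812, 0.447); φ = arcsin(p_z) ≈ 26.55°, λ = atan2(p_y, p_x) ≈ 114.74°.

≈ lat 26.5°, lon 114.7°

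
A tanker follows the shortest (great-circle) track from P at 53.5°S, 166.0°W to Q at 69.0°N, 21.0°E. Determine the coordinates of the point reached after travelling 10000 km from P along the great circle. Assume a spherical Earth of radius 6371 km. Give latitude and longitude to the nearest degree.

Convert each endpoint to a unit vector on the sphere (x = cos φ cos λ, y = cos φ sin λ, z = sin φ).
The central angle between the endpoints is δ = arccos(p₁·p₂) ≈ 2.865 rad (164.2°). The total great-circle distance is δ·R ≈ 2.865 × 6371 ≈ 18254 km, so the target fraction is f = 10000/18254 ≈ 0.548.
Interpolate at f ≈ 0.548 with slerp weights a = sin((1−f)δ)/sin δ ≈ 3.526, b = sin(fδ)/sin δ ≈ 3.664.
p = a·p₁ + b·p₂ ≈ (-0.809, -0.037, 0.586); φ = arcsin(p_z) ≈ 35.89°, λ = atan2(p_y, p_x) ≈ -177.39°.

≈ 36°N, 177°W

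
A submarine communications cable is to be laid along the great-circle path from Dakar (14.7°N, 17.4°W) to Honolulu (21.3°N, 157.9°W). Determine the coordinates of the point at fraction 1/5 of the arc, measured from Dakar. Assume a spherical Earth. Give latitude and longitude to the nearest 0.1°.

The haversine formula gives a central angle δ ≈ 2.218 rad (127.1°) between the endpoints.
Interpolate at f = 1/5 with slerp weights a = sin((1−f)δ)/sin δ ≈ 1.228, b = sin(fδ)/sin δ ≈ 0.538.
p = a·p₁ + b·p₂ ≈ (0.669, -0.544, 0.507); φ = arcsin(p_z) ≈ 30.47°, λ = atan2(p_y, p_x) ≈ -39.12°.

≈ 30.5°N, 39.1°W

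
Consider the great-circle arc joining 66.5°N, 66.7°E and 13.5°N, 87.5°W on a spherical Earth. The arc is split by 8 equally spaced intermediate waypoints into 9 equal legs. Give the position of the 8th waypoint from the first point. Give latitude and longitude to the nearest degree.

Write both endpoints as unit vectors p₁, p₂ with components (cos φ cos λ, cos φ sin λ, sin φ).
The central angle between the endpoints is δ = arccos(p₁·p₂) ≈ 1.706 rad (97.8°).
Interpolate at f = 8/9 with slerp weights a = sin((1−f)δ)/sin δ ≈ 0.190, b = sin(fδ)/sin δ ≈ 1.008.
p = a·p₁ + b·p₂ ≈ (0.073, -0.909, 0.410); φ = arcsin(p_z) ≈ 24.18°, λ = atan2(p_y, p_x) ≈ -85.43°.

≈ 24°N, 85°W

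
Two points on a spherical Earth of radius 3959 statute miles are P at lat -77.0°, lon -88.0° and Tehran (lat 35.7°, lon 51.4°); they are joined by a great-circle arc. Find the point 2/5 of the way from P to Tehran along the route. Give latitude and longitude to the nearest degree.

From cos δ = sin φ₁ sin φ₂ + cos φ₁ cos φ₂ cos Δλ, the central angle is δ ≈ 2.356 rad (135.0°).
Interpolate at f = 2/5 with slerp weights a = sin((1−f)δ)/sin δ ≈ 1.397, b = sin(fδ)/sin δ ≈ 1.145.
p = a·p₁ + b·p₂ ≈ (0.591, 0.412, -0.694); φ = arcsin(p_z) ≈ -43.91°, λ = atan2(p_y, p_x) ≈ 34.91°.

≈ lat -44°, lon 35°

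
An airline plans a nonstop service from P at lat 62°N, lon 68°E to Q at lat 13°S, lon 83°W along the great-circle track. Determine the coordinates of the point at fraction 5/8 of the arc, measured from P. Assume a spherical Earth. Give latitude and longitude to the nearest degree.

From cos δ = sin φ₁ sin φ₂ + cos φ₁ cos φ₂ cos Δλ, the central angle is δ ≈ 2.213 rad (126.8°).
Interpolate at f = 5/8 with slerp weights a = sin((1−f)δ)/sin δ ≈ 0.921, b = sin(fδ)/sin δ ≈ 1.227.
p = a·p₁ + b·p₂ ≈ (0.308, -0.785, 0.537); φ = arcsin(p_z) ≈ 32.50°, λ = atan2(p_y, p_x) ≈ -68.61°.

≈ lat 33°N, lon 69°W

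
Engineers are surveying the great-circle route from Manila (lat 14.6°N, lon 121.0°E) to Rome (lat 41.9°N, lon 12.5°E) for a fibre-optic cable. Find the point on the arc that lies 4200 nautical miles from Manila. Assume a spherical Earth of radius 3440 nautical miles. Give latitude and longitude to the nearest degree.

Write both endpoints as unit vectors p₁, p₂ with components (cos φ cos λ, cos φ sin λ, sin φ).
The central angle between the endpoints is δ = arccos(p₁·p₂) ≈ 1.631 rad (93.5°). The total great-circle distance is δ·R ≈ 1.631 × 3440 ≈ 5611 nmi, so the target fraction is f = 4200/5611 ≈ 0.749.
Interpolate at f ≈ 0.749 with slerp weights a = sin((1−f)δ)/sin δ ≈ 0.399, b = sin(fδ)/sin δ ≈ 0.941.
p = a·p₁ + b·p₂ ≈ (0.485, 0.483, 0.729); φ = arcsin(p_z) ≈ 46.82°, λ = atan2(p_y, p_x) ≈ 44.89°.

≈ lat 47°N, lon 45°E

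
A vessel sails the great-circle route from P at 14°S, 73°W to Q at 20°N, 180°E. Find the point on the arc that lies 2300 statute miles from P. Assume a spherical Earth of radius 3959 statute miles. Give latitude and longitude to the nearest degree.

Write both endpoints as unit vectors p₁, p₂ with components (cos φ cos λ, cos φ sin λ, sin φ).
The central angle between the endpoints is δ = arccos(p₁·p₂) ≈ 1.928 rad (110.4°). The total great-circle distance is δ·R ≈ 1.928 × 3959 ≈ 7632 mi, so the target fraction is f = 2300/7632 ≈ 0.301.
Interpolate at f ≈ 0.301 with slerp weights a = sin((1−f)δ)/sin δ ≈ 1.041, b = sin(fδ)/sin δ ≈ 0.586.
p = a·p₁ + b·p₂ ≈ (-0.255, -0.966, -0.051); φ = arcsin(p_z) ≈ -2.95°, λ = atan2(p_y, p_x) ≈ -104.81°.

≈ 3°S, 105°W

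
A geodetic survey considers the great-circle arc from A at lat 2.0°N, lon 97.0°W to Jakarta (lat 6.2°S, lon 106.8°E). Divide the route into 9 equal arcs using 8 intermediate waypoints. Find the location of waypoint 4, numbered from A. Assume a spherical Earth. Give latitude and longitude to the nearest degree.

≈ lat 9°S, lon 166°W

The haversine formula gives a central angle δ ≈ 2.721 rad (155.9°) between the endpoints.
Interpolate at f = 4/9 with slerp weights a = sin((1−f)δ)/sin δ ≈ 2.445, b = sin(fδ)/sin δ ≈ 2.291.
p = a·p₁ + b·p₂ ≈ (-0.956, -0.245, -0.162); φ = arcsin(p_z) ≈ -9.33°, λ = atan2(p_y, p_x) ≈ -165.63°.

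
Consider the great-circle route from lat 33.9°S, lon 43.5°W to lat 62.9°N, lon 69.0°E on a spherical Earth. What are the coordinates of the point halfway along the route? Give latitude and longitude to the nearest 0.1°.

≈ lat 23.1°N, lon 10.8°W

From cos δ = sin φ₁ sin φ₂ + cos φ₁ cos φ₂ cos Δλ, the central angle is δ ≈ 2.267 rad (129.9°).
Interpolate at f = 1/2 with slerp weights a = sin((1−f)δ)/sin δ ≈ 1.180, b = sin(fδ)/sin δ ≈ 1.180.
p = a·p₁ + b·p₂ ≈ (0.903, -0.172, 0.392); φ = arcsin(p_z) ≈ 23.11°, λ = atan2(p_y, p_x) ≈ -10.80°.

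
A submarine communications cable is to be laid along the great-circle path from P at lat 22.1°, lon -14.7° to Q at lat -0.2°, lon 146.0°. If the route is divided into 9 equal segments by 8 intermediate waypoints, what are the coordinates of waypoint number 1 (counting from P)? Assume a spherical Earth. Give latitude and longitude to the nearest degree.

From cos δ = sin φ₁ sin φ₂ + cos φ₁ cos φ₂ cos Δλ, the central angle is δ ≈ 2.638 rad (151.1°).
Interpolate at f = 1/9 with slerp weights a = sin((1−f)δ)/sin δ ≈ 1.481, b = sin(fδ)/sin δ ≈ 0.598.
p = a·p₁ + b·p₂ ≈ (0.832, -0.014, 0.555); φ = arcsin(p_z) ≈ 33.73°, λ = atan2(p_y, p_x) ≈ -0.94°.

≈ lat 34°, lon -1°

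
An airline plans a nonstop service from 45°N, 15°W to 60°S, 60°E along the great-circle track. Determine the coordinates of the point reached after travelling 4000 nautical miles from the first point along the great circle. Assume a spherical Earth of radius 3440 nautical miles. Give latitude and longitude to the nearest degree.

≈ 15°S, 17°E

Convert each endpoint to a unit vector on the sphere (x = cos φ cos λ, y = cos φ sin λ, z = sin φ).
The central angle between the endpoints is δ = arccos(p₁·p₂) ≈ 2.119 rad (121.4°). The total great-circle distance is δ·R ≈ 2.119 × 3440 ≈ 7288 nmi, so the target fraction is f = 4000/7288 ≈ 0.549.
Interpolate at f ≈ 0.549 with slerp weights a = sin((1−f)δ)/sin δ ≈ 0.957, b = sin(fδ)/sin δ ≈ 1.075.
p = a·p₁ + b·p₂ ≈ (0.922, 0.290, -0.255); φ = arcsin(p_z) ≈ -14.75°, λ = atan2(p_y, p_x) ≈ 17.48°.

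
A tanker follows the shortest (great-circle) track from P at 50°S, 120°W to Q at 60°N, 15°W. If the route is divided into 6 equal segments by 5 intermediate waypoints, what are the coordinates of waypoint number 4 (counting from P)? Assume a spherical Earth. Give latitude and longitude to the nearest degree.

≈ 28°N, 65°W

Write both endpoints as unit vectors p₁, p₂ with components (cos φ cos λ, cos φ sin λ, sin φ).
The central angle between the endpoints is δ = arccos(p₁·p₂) ≈ 2.414 rad (138.3°).
Interpolate at f = 4/6 with slerp weights a = sin((1−f)δ)/sin δ ≈ 1.083, b = sin(fδ)/sin δ ≈ 1.502.
p = a·p₁ + b·p₂ ≈ (0.377, -0.797, 0.471); φ = arcsin(p_z) ≈ 28.11°, λ = atan2(p_y, p_x) ≈ -64.67°.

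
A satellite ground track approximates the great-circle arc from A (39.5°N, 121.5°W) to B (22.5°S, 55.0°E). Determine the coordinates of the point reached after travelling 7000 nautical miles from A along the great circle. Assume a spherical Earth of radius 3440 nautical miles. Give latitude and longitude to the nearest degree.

≈ (23°N, 48°E)

Write both endpoints as unit vectors p₁, p₂ with components (cos φ cos λ, cos φ sin λ, sin φ).
The central angle between the endpoints is δ = arccos(p₁·p₂) ≈ 2.840 rad (162.7°). The total great-circle distance is δ·R ≈ 2.840 × 3440 ≈ 9771 nmi, so the target fraction is f = 7000/9771 ≈ 0.716.
Interpolate at f ≈ 0.716 with slerp weights a = sin((1−f)δ)/sin δ ≈ 2.431, b = sin(fδ)/sin δ ≈ 3.014.
p = a·p₁ + b·p₂ ≈ (0.617, 0.682, 0.393); φ = arcsin(p_z) ≈ 23.12°, λ = atan2(p_y, p_x) ≈ 47.85°.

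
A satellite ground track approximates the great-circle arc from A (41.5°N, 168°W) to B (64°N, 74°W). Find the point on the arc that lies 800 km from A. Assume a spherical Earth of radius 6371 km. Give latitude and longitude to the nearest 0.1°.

≈ (47.5°N, 162.3°W)

Write both endpoints as unit vectors p₁, p₂ with components (cos φ cos λ, cos φ sin λ, sin φ).
The central angle between the endpoints is δ = arccos(p₁·p₂) ≈ 0.961 rad (55.1°). The total great-circle distance is δ·R ≈ 0.961 × 6371 ≈ 6123 km, so the target fraction is f = 800/6123 ≈ 0.131.
Interpolate at f ≈ 0.131 with slerp weights a = sin((1−f)δ)/sin δ ≈ 0.905, b = sin(fδ)/sin δ ≈ 0.153.
p = a·p₁ + b·p₂ ≈ (-0.644, -0.205, 0.737); φ = arcsin(p_z) ≈ 47.45°, λ = atan2(p_y, p_x) ≈ -162.33°.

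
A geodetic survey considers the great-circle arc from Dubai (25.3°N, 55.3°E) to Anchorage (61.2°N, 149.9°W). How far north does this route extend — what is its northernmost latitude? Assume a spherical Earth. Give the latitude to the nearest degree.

The great circle lies in the plane with unit normal n̂ = (p₁ × p₂)/|p₁ × p₂|.
Here n̂_z ≈ +0.185; the vertex latitude is φ_max = arccos|n̂_z| ≈ 79.3°.
Check via Clairaut: cos φ_max = |cos φ₁| · sin C = cos(25.3°)·sin(11.8°) ≈ 0.185, again giving ≈ 79.3°.

≈ 79°N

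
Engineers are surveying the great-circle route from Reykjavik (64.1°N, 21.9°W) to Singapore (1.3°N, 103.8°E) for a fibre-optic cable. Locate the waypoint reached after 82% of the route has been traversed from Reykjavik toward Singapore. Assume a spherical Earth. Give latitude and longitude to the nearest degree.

≈ (19°N, 97°E)

From cos δ = sin φ₁ sin φ₂ + cos φ₁ cos φ₂ cos Δλ, the central angle is δ ≈ 1.807 rad (103.6°).
Interpolate at f = 0.82 with slerp weights a = sin((1−f)δ)/sin δ ≈ 0.329, b = sin(fδ)/sin δ ≈ 1.025.
p = a·p₁ + b·p₂ ≈ (-0.111, 0.941, 0.319); φ = arcsin(p_z) ≈ 18.60°, λ = atan2(p_y, p_x) ≈ 96.73°.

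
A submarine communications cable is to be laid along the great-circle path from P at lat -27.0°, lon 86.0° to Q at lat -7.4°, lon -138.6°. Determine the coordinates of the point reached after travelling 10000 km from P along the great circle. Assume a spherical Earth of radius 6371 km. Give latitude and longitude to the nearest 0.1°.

Write both endpoints as unit vectors p₁, p₂ with components (cos φ cos λ, cos φ sin λ, sin φ).
The central angle between the endpoints is δ = arccos(p₁·p₂) ≈ 2.178 rad (124.8°). The total great-circle distance is δ·R ≈ 2.178 × 6371 ≈ 13877 km, so the target fraction is f = 10000/13877 ≈ 0.721.
Interpolate at f ≈ 0.721 with slerp weights a = sin((1−f)δ)/sin δ ≈ 0.696, b = sin(fδ)/sin δ ≈ 1.218.
p = a·p₁ + b·p₂ ≈ (-0.863, -0.180, -0.473); φ = arcsin(p_z) ≈ -28.22°, λ = atan2(p_y, p_x) ≈ -168.22°.

≈ lat -28.2°, lon -168.2°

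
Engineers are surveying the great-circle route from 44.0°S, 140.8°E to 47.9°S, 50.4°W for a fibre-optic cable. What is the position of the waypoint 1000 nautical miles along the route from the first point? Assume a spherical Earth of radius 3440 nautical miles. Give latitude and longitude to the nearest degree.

Write both endpoints as unit vectors p₁, p₂ with components (cos φ cos λ, cos φ sin λ, sin φ).
The central angle between the endpoints is δ = arccos(p₁·p₂) ≈ 1.528 rad (87.6°). The total great-circle distance is δ·R ≈ 1.528 × 3440 ≈ 5258 nmi, so the target fraction is f = 1000/5258 ≈ 0.190.
Interpolate at f ≈ 0.190 with slerp weights a = sin((1−f)δ)/sin δ ≈ 0.946, b = sin(fδ)/sin δ ≈ 0.287.
p = a·p₁ + b·p₂ ≈ (-0.405, 0.282, -0.870); φ = arcsin(p_z) ≈ -60.45°, λ = atan2(p_y, p_x) ≈ 145.14°.

≈ 60°S, 145°E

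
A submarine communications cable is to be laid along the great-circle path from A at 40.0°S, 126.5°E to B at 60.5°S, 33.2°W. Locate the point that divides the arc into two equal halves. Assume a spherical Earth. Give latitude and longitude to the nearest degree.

≈ 77°S, 97°E

Convert each endpoint to a unit vector on the sphere (x = cos φ cos λ, y = cos φ sin λ, z = sin φ).
The central angle between the endpoints is δ = arccos(p₁·p₂) ≈ 1.364 rad (78.1°).
Interpolate at f = 1/2 with slerp weights a = sin((1−f)δ)/sin δ ≈ 0.644, b = sin(fδ)/sin δ ≈ 0.644.
p = a·p₁ + b·p₂ ≈ (-0.028, 0.223, -0.974); φ = arcsin(p_z) ≈ -77.02°, λ = atan2(p_y, p_x) ≈ 97.18°.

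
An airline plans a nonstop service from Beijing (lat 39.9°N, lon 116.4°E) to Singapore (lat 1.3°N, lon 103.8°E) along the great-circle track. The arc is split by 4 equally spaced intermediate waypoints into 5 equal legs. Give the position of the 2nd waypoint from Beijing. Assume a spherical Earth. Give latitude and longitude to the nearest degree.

≈ lat 25°N, lon 110°E

From cos δ = sin φ₁ sin φ₂ + cos φ₁ cos φ₂ cos Δλ, the central angle is δ ≈ 0.703 rad (40.3°).
Interpolate at f = 2/5 with slerp weights a = sin((1−f)δ)/sin δ ≈ 0.633, b = sin(fδ)/sin δ ≈ 0.429.
p = a·p₁ + b·p₂ ≈ (-0.318, 0.852, 0.416); φ = arcsin(p_z) ≈ 24.58°, λ = atan2(p_y, p_x) ≈ 110.49°.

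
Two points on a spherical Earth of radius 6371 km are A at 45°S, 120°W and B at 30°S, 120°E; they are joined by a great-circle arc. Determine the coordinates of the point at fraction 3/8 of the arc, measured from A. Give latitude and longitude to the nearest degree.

Convert each endpoint to a unit vector on the sphere (x = cos φ cos λ, y = cos φ sin λ, z = sin φ).
The central angle between the endpoints is δ = arccos(p₁·p₂) ≈ 1.523 rad (87.3°).
Interpolate at f = 3/8 with slerp weights a = sin((1−f)δ)/sin δ ≈ 0.816, b = sin(fδ)/sin δ ≈ 0.541.
p = a·p₁ + b·p₂ ≈ (-0.523, -0.093, -0.847); φ = arcsin(p_z) ≈ -57.92°, λ = atan2(p_y, p_x) ≈ -169.86°.

≈ 58°S, 170°W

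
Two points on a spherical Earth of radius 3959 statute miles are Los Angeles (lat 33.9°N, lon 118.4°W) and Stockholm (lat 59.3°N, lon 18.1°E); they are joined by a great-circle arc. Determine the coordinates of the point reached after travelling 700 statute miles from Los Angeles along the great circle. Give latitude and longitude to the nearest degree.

Convert each endpoint to a unit vector on the sphere (x = cos φ cos λ, y = cos φ sin λ, z = sin φ).
The central angle between the endpoints is δ = arccos(p₁·p₂) ≈ 1.398 rad (80.1°). The total great-circle distance is δ·R ≈ 1.398 × 3959 ≈ 5534 mi, so the target fraction is f = 700/5534 ≈ 0.126.
Interpolate at f ≈ 0.126 with slerp weights a = sin((1−f)δ)/sin δ ≈ 0.954, b = sin(fδ)/sin δ ≈ 0.179.
p = a·p₁ + b·p₂ ≈ (-0.290, -0.668, 0.685); φ = arcsin(p_z) ≈ 43.27°, λ = atan2(p_y, p_x) ≈ -113.46°.

≈ lat 43°N, lon 113°W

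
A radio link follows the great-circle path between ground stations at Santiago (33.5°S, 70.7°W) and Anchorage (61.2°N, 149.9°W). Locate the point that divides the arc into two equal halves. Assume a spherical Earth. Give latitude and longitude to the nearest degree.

≈ 17°N, 98°W

The haversine formula gives a central angle δ ≈ 1.991 rad (114.1°) between the endpoints.
Interpolate at f = 1/2 with slerp weights a = sin((1−f)δ)/sin δ ≈ 0.919, b = sin(fδ)/sin δ ≈ 0.919.
p = a·p₁ + b·p₂ ≈ (-0.130, -0.946, 0.298); φ = arcsin(p_z) ≈ 17.35°, λ = atan2(p_y, p_x) ≈ -97.81°.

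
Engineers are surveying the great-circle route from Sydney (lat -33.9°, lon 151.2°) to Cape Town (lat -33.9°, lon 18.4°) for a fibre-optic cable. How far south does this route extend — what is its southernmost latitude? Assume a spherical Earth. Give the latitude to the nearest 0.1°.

The great circle lies in the plane with unit normal n̂ = (p₁ × p₂)/|p₁ × p₂|.
Here n̂_z ≈ -0.512; the vertex latitude is φ_max = arccos|n̂_z| ≈ 59.2°.
Check via Clairaut: cos φ_max = |cos φ₁| · sin C = cos(33.9°)·sin(141.9°) ≈ 0.512, again giving ≈ 59.2°.

≈ -59.2°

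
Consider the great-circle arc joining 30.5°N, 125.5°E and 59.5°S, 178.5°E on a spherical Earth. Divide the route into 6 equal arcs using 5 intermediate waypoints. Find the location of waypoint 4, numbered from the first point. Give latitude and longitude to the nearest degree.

From cos δ = sin φ₁ sin φ₂ + cos φ₁ cos φ₂ cos Δλ, the central angle is δ ≈ 1.746 rad (100.0°).
Interpolate at f = 4/6 with slerp weights a = sin((1−f)δ)/sin δ ≈ 0.558, b = sin(fδ)/sin δ ≈ 0.933.
p = a·p₁ + b·p₂ ≈ (-0.752, 0.404, -0.520); φ = arcsin(p_z) ≈ -31.35°, λ = atan2(p_y, p_x) ≈ 151.77°.

≈ 31°S, 152°E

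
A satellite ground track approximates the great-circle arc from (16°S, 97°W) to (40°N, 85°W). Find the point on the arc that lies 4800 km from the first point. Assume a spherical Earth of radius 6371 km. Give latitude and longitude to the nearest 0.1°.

≈ (26.4°N, 88.7°W)

Write both endpoints as unit vectors p₁, p₂ with components (cos φ cos λ, cos φ sin λ, sin φ).
The central angle between the endpoints is δ = arccos(p₁·p₂) ≈ 0.997 rad (57.1°). The total great-circle distance is δ·R ≈ 0.997 × 6371 ≈ 6350 km, so the target fraction is f = 4800/6350 ≈ 0.756.
Interpolate at f ≈ 0.756 with slerp weights a = sin((1−f)δ)/sin δ ≈ 0.287, b = sin(fδ)/sin δ ≈ 0.815.
p = a·p₁ + b·p₂ ≈ (0.021, -0.895, 0.445); φ = arcsin(p_z) ≈ 26.40°, λ = atan2(p_y, p_x) ≈ -88.67°.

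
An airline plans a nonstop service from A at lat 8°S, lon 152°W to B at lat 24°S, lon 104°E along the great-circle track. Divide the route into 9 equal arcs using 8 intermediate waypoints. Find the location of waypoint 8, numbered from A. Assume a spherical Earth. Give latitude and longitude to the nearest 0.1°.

≈ lat 26.0°S, lon 116.0°E

Convert each endpoint to a unit vector on the sphere (x = cos φ cos λ, y = cos φ sin λ, z = sin φ).
The central angle between the endpoints is δ = arccos(p₁·p₂) ≈ 1.734 rad (99.3°).
Interpolate at f = 8/9 with slerp weights a = sin((1−f)δ)/sin δ ≈ 0.194, b = sin(fδ)/sin δ ≈ 1.013.
p = a·p₁ + b·p₂ ≈ (-0.394, 0.808, -0.439); φ = arcsin(p_z) ≈ -26.04°, λ = atan2(p_y, p_x) ≈ 115.98°.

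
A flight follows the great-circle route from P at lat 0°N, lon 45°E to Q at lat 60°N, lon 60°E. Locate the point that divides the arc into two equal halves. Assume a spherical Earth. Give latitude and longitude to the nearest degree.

≈ lat 30°N, lon 50°E

The haversine formula gives a central angle δ ≈ 1.067 rad (61.1°) between the endpoints.
Interpolate at f = 1/2 with slerp weights a = sin((1−f)δ)/sin δ ≈ 0.581, b = sin(fδ)/sin δ ≈ 0.581.
p = a·p₁ + b·p₂ ≈ (0.556, 0.662, 0.503); φ = arcsin(p_z) ≈ 30.19°, λ = atan2(p_y, p_x) ≈ 49.99°.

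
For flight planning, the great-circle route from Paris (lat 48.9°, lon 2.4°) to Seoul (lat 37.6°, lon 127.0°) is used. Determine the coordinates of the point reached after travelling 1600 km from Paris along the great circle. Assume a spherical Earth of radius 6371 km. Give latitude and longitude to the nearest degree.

The haversine formula gives a central angle δ ≈ 1.406 rad (80.6°) between the endpoints. The total great-circle distance is δ·R ≈ 1.406 × 6371 ≈ 8958 km, so the target fraction is f = 1600/8958 ≈ 0.179.
Interpolate at f ≈ 0.179 with slerp weights a = sin((1−f)δ)/sin δ ≈ 0.927, b = sin(fδ)/sin δ ≈ 0.252.
p = a·p₁ + b·p₂ ≈ (0.489, 0.185, 0.852); φ = arcsin(p_z) ≈ 58.48°, λ = atan2(p_y, p_x) ≈ 20.72°.

≈ lat 58°, lon 21°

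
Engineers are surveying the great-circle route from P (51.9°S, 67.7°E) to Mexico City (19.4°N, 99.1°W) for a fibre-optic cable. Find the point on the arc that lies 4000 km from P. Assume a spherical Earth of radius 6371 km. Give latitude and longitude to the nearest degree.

≈ (76°S, 4°W)

Write both endpoints as unit vectors p₁, p₂ with components (cos φ cos λ, cos φ sin λ, sin φ).
The central angle between the endpoints is δ = arccos(p₁·p₂) ≈ 2.546 rad (145.9°). The total great-circle distance is δ·R ≈ 2.546 × 6371 ≈ 16223 km, so the target fraction is f = 4000/16223 ≈ 0.247.
Interpolate at f ≈ 0.247 with slerp weights a = sin((1−f)δ)/sin δ ≈ 1.677, b = sin(fδ)/sin δ ≈ 1.048.
p = a·p₁ + b·p₂ ≈ (0.236, -0.018, -0.972); φ = arcsin(p_z) ≈ -76.29°, λ = atan2(p_y, p_x) ≈ -4.47°.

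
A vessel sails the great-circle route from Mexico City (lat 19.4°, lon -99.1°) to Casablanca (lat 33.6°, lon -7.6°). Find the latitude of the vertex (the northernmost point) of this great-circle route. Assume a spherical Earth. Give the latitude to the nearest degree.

The great circle lies in the plane with unit normal n̂ = (p₁ × p₂)/|p₁ × p₂|.
Here n̂_z ≈ +0.796; the vertex latitude is φ_max = arccos|n̂_z| ≈ 37.2°.

≈ 37°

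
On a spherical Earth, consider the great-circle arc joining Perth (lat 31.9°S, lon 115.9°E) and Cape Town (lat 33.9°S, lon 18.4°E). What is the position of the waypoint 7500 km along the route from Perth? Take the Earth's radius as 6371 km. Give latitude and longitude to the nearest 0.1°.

From cos δ = sin φ₁ sin φ₂ + cos φ₁ cos φ₂ cos Δλ, the central angle is δ ≈ 1.367 rad (78.3°). The total great-circle distance is δ·R ≈ 1.367 × 6371 ≈ 8707 km, so the target fraction is f = 7500/8707 ≈ 0.861.
Interpolate at f ≈ 0.861 with slerp weights a = sin((1−f)δ)/sin δ ≈ 0.192, b = sin(fδ)/sin δ ≈ 0.943.
p = a·p₁ + b·p₂ ≈ (0.671, 0.394, -0.628); φ = arcsin(p_z) ≈ -38.88°, λ = atan2(p_y, p_x) ≈ 30.40°.

≈ lat 38.9°S, lon 30.4°E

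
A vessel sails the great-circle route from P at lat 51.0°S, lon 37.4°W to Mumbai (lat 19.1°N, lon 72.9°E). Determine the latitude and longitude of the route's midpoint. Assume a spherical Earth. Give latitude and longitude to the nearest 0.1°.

≈ lat 25.7°S, lon 33.8°E

Write both endpoints as unit vectors p₁, p₂ with components (cos φ cos λ, cos φ sin λ, sin φ).
The central angle between the endpoints is δ = arccos(p₁·p₂) ≈ 2.049 rad (117.4°).
Interpolate at f = 1/2 with slerp weights a = sin((1−f)δ)/sin δ ≈ 0.963, b = sin(fδ)/sin δ ≈ 0.963.
p = a·p₁ + b·p₂ ≈ (0.749, 0.502, -0.433); φ = arcsin(p_z) ≈ -25.67°, λ = atan2(p_y, p_x) ≈ 33.81°.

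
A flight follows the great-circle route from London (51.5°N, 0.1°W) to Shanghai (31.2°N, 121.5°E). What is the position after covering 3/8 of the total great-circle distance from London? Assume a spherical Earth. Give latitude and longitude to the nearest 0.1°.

≈ 62.7°N, 55.5°E

Convert each endpoint to a unit vector on the sphere (x = cos φ cos λ, y = cos φ sin λ, z = sin φ).
The central angle between the endpoints is δ = arccos(p₁·p₂) ≈ 1.444 rad (82.7°).
Interpolate at f = 3/8 with slerp weights a = sin((1−f)δ)/sin δ ≈ 0.791, b = sin(fδ)/sin δ ≈ 0.520.
p = a·p₁ + b·p₂ ≈ (0.260, 0.378, 0.888); φ = arcsin(p_z) ≈ 62.67°, λ = atan2(p_y, p_x) ≈ 55.45°.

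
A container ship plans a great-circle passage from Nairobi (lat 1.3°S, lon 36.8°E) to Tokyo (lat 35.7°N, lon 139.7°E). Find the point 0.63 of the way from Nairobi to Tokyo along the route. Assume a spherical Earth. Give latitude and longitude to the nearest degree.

≈ lat 31°N, lon 95°E

The haversine formula gives a central angle δ ≈ 1.767 rad (101.2°) between the endpoints.
Interpolate at f = 0.63 with slerp weights a = sin((1−f)δ)/sin δ ≈ 0.620, b = sin(fδ)/sin δ ≈ 0.914.
p = a·p₁ + b·p₂ ≈ (-0.070, 0.852, 0.520); φ = arcsin(p_z) ≈ 31.30°, λ = atan2(p_y, p_x) ≈ 94.71°.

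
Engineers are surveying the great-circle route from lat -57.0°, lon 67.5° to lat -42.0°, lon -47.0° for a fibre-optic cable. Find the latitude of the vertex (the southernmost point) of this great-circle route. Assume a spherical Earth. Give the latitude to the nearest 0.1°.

≈ -66.4°

The great circle lies in the plane with unit normal n̂ = (p₁ × p₂)/|p₁ × p₂|.
Here n̂_z ≈ -0.401; the vertex latitude is φ_max = arccos|n̂_z| ≈ 66.4°.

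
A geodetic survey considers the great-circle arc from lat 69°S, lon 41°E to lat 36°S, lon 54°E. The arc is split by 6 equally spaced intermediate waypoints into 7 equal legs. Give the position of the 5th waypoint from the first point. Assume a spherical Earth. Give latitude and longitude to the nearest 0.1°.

Convert each endpoint to a unit vector on the sphere (x = cos φ cos λ, y = cos φ sin λ, z = sin φ).
The central angle between the endpoints is δ = arccos(p₁·p₂) ≈ 0.589 rad (33.8°).
Interpolate at f = 5/7 with slerp weights a = sin((1−f)δ)/sin δ ≈ 0.302, b = sin(fδ)/sin δ ≈ 0.735.
p = a·p₁ + b·p₂ ≈ (0.431, 0.552, -0.714); φ = arcsin(p_z) ≈ -45.53°, λ = atan2(p_y, p_x) ≈ 52.01°.

≈ lat 45.5°S, lon 52.0°E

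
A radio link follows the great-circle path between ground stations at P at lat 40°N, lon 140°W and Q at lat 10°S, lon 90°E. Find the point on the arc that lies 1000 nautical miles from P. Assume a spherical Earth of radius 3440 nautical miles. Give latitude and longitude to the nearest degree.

≈ lat 44°N, lon 162°W

Write both endpoints as unit vectors p₁, p₂ with components (cos φ cos λ, cos φ sin λ, sin φ).
The central angle between the endpoints is δ = arccos(p₁·p₂) ≈ 2.210 rad (126.6°). The total great-circle distance is δ·R ≈ 2.210 × 3440 ≈ 7602 nmi, so the target fraction is f = 1000/7602 ≈ 0.132.
Interpolate at f ≈ 0.132 with slerp weights a = sin((1−f)δ)/sin δ ≈ 1.171, b = sin(fδ)/sin δ ≈ 0.357.
p = a·p₁ + b·p₂ ≈ (-0.687, -0.225, 0.691); φ = arcsin(p_z) ≈ 43.69°, λ = atan2(p_y, p_x) ≈ -161.88°.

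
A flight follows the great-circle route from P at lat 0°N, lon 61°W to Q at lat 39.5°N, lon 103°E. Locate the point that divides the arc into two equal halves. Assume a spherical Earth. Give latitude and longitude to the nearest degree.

≈ lat 62°N, lon 22°W

Write both endpoints as unit vectors p₁, p₂ with components (cos φ cos λ, cos φ sin λ, sin φ).
The central angle between the endpoints is δ = arccos(p₁·p₂) ≈ 2.406 rad (137.9°).
Interpolate at f = 1/2 with slerp weights a = sin((1−f)δ)/sin δ ≈ 1.391, b = sin(fδ)/sin δ ≈ 1.391.
p = a·p₁ + b·p₂ ≈ (0.433, -0.171, 0.885); φ = arcsin(p_z) ≈ 62.26°, λ = atan2(p_y, p_x) ≈ -21.53°.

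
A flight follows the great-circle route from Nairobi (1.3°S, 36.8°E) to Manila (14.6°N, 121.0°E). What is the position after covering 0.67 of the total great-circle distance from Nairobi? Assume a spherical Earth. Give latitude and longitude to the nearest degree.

Convert each endpoint to a unit vector on the sphere (x = cos φ cos λ, y = cos φ sin λ, z = sin φ).
The central angle between the endpoints is δ = arccos(p₁·p₂) ≈ 1.479 rad (84.7°).
Interpolate at f = 0.67 with slerp weights a = sin((1−f)δ)/sin δ ≈ 0.471, b = sin(fδ)/sin δ ≈ 0.840.
p = a·p₁ + b·p₂ ≈ (-0.042, 0.979, 0.201); φ = arcsin(p_z) ≈ 11.60°, λ = atan2(p_y, p_x) ≈ 92.44°.

≈ 12°N, 92°E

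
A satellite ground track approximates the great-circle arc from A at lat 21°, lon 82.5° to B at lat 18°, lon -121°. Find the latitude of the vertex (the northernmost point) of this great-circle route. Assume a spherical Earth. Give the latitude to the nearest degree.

The great circle lies in the plane with unit normal n̂ = (p₁ × p₂)/|p₁ × p₂|.
Here n̂_z ≈ +0.498; the vertex latitude is φ_max = arccos|n̂_z| ≈ 60.1°.
Check via Clairaut: cos φ_max = |cos φ₁| · sin C = cos(21.0°)·sin(32.2°) ≈ 0.498, again giving ≈ 60.1°.

≈ 60°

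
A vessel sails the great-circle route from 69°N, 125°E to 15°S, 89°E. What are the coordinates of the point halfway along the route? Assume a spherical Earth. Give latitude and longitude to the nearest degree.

≈ 28°N, 99°E

Write both endpoints as unit vectors p₁, p₂ with components (cos φ cos λ, cos φ sin λ, sin φ).
The central angle between the endpoints is δ = arccos(p₁·p₂) ≈ 1.532 rad (87.8°).
Interpolate at f = 1/2 with slerp weights a = sin((1−f)δ)/sin δ ≈ 0.694, b = sin(fδ)/sin δ ≈ 0.694.
p = a·p₁ + b·p₂ ≈ (-0.131, 0.874, 0.468); φ = arcsin(p_z) ≈ 27.92°, λ = atan2(p_y, p_x) ≈ 98.52°.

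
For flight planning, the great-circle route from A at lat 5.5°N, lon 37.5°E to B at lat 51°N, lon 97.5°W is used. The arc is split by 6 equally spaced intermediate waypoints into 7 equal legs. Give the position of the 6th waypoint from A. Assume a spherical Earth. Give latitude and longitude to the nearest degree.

Write both endpoints as unit vectors p₁, p₂ with components (cos φ cos λ, cos φ sin λ, sin φ).
The central angle between the endpoints is δ = arccos(p₁·p₂) ≈ 1.948 rad (111.6°).
Interpolate at f = 6/7 with slerp weights a = sin((1−f)δ)/sin δ ≈ 0.296, b = sin(fδ)/sin δ ≈ 1.070.
p = a·p₁ + b·p₂ ≈ (0.145, -0.489, 0.860); φ = arcsin(p_z) ≈ 59.34°, λ = atan2(p_y, p_x) ≈ -73.43°.

≈ lat 59°N, lon 73°W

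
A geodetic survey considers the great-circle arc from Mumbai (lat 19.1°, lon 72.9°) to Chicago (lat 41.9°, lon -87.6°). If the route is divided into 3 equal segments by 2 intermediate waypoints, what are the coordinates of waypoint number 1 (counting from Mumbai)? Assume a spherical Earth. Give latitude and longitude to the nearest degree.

The haversine formula gives a central angle δ ≈ 2.031 rad (116.4°) between the endpoints.
Interpolate at f = 1/3 with slerp weights a = sin((1−f)δ)/sin δ ≈ 1.090, b = sin(fδ)/sin δ ≈ 0.699.
p = a·p₁ + b·p₂ ≈ (0.325, 0.465, 0.824); φ = arcsin(p_z) ≈ 55.47°, λ = atan2(p_y, p_x) ≈ 55.05°.

≈ lat 55°, lon 55°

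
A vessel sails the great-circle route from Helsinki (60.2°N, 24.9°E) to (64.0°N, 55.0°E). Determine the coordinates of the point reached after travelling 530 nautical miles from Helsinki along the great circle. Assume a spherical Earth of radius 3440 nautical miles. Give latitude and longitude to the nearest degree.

From cos δ = sin φ₁ sin φ₂ + cos φ₁ cos φ₂ cos Δλ, the central angle is δ ≈ 0.252 rad (14.4°). The total great-circle distance is δ·R ≈ 0.252 × 3440 ≈ 867 nmi, so the target fraction is f = 530/867 ≈ 0.611.
Interpolate at f ≈ 0.611 with slerp weights a = sin((1−f)δ)/sin δ ≈ 0.392, b = sin(fδ)/sin δ ≈ 0.616.
p = a·p₁ + b·p₂ ≈ (0.331, 0.303, 0.893); φ = arcsin(p_z) ≈ 63.31°, λ = atan2(p_y, p_x) ≈ 42.43°.

≈ (63°N, 42°E)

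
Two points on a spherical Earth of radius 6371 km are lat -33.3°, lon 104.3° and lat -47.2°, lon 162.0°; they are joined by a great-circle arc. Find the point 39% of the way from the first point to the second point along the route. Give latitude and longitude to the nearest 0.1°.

≈ lat -42.1°, lon 123.6°

Write both endpoints as unit vectors p₁, p₂ with components (cos φ cos λ, cos φ sin λ, sin φ).
The central angle between the endpoints is δ = arccos(p₁·p₂) ≈ 0.787 rad (45.1°).
Interpolate at f = 0.39 with slerp weights a = sin((1−f)δ)/sin δ ≈ 0.652, b = sin(fδ)/sin δ ≈ 0.427.
p = a·p₁ + b·p₂ ≈ (-0.410, 0.618, -0.671); φ = arcsin(p_z) ≈ -42.14°, λ = atan2(p_y, p_x) ≈ 123.59°.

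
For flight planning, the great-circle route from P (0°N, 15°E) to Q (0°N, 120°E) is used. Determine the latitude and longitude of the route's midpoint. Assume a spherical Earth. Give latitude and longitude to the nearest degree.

The haversine formula gives a central angle δ ≈ 1.833 rad (105.0°) between the endpoints.
Interpolate at f = 1/2 with slerp weights a = sin((1−f)δ)/sin δ ≈ 0.821, b = sin(fδ)/sin δ ≈ 0.821.
p = a·p₁ + b·p₂ ≈ (0.383, 0.924, 0.000); φ = arcsin(p_z) ≈ 0.00°, λ = atan2(p_y, p_x) ≈ 67.50°.

≈ (0°N, 67°E)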